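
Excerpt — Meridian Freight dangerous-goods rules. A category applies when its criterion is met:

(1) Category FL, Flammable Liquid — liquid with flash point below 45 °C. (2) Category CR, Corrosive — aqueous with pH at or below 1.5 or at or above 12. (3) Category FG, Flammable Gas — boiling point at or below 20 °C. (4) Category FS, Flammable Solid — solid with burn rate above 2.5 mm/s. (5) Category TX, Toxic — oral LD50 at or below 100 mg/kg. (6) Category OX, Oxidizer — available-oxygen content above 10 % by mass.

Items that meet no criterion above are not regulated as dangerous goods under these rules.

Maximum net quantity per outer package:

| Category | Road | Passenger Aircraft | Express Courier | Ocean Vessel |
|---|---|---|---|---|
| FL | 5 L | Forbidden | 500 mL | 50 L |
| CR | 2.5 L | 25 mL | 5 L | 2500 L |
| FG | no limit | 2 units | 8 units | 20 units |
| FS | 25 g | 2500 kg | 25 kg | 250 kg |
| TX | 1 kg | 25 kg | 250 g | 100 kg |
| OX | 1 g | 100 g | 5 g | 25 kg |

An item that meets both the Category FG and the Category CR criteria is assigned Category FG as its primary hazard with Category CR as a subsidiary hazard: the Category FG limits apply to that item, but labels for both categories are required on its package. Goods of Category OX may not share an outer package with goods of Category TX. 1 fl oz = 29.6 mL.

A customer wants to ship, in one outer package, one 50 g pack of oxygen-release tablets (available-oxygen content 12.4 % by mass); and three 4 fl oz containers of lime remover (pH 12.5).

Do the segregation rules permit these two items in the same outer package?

Yes

Oxygen-release tablets: available-oxygen content 12.4 % by mass > 10 % by mass → Category OX (Oxidizer).
The lime remover has pH 12.5, which is ≥ 12, so it is Category CR (Corrosive).
No segregation rule bars Category OX with Category CR.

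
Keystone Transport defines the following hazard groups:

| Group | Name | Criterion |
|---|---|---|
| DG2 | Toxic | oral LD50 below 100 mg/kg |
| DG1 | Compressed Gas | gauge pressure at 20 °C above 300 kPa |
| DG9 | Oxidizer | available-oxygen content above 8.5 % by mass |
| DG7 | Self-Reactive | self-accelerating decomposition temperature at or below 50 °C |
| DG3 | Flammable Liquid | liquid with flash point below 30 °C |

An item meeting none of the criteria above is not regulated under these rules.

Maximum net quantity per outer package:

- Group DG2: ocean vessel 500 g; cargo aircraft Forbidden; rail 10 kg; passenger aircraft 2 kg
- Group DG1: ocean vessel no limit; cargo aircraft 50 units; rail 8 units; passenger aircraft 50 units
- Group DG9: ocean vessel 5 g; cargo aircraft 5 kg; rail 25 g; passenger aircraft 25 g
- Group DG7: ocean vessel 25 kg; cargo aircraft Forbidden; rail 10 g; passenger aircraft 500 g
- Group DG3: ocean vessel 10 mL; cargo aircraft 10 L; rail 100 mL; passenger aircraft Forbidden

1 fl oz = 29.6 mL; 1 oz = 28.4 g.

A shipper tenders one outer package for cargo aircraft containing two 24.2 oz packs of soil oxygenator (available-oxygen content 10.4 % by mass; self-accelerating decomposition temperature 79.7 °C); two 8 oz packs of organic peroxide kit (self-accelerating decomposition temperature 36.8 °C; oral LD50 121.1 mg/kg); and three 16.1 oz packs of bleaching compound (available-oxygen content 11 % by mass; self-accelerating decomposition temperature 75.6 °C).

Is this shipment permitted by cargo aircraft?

No

Available-oxygen content 10.4 % by mass meets the Group DG9 criterion (Oxidizer), so the soil oxygenator is Group DG9.
Self-accelerating decomposition temperature 36.8 °C meets the Group DG7 criterion (Self-Reactive), so the organic peroxide kit is Group DG7.
Bleaching compound: available-oxygen content 11 % by mass > 8.5 % by mass → Group DG9 (Oxidizer).
Group DG9 net quantity: (two 24.2 oz packs = 1374.56 g) + (three 16.1 oz packs = 1371.72 g) = 2746.28 g.
2746.28 g ≤ 5 kg (cargo aircraft limit, Group DG9) — within limit.
Group DG7 quantity: two 8 oz packs = 454.4 g.
By cargo aircraft, Group DG7 is Forbidden regardless of quantity.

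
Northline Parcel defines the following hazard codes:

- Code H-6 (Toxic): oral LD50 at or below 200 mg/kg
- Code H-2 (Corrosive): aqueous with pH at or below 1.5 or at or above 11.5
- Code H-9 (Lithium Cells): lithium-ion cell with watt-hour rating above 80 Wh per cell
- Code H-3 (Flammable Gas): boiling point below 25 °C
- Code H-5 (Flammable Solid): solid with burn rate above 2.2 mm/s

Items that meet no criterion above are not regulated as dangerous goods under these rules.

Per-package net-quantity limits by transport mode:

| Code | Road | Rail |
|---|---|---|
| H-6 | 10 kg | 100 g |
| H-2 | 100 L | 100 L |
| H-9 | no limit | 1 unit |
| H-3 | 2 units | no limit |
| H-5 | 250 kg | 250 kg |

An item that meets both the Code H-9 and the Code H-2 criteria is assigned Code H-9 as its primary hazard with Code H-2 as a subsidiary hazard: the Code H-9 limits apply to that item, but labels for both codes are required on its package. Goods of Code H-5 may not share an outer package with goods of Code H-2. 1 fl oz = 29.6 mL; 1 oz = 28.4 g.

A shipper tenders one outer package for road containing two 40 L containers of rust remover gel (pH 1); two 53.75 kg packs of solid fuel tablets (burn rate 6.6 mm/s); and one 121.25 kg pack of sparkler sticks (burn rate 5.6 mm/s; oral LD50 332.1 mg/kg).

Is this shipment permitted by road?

No

pH 1 meets the Code H-2 criterion (Corrosive), so the rust remover gel is Code H-2.
The solid fuel tablets have burn rate 6.6 mm/s, which is > 2.2 mm/s, so they are Code H-5 (Flammable Solid).
Burn rate 5.6 mm/s meets the Code H-5 criterion (Flammable Solid), so the sparkler sticks are Code H-5.
Code H-5 net quantity: (two 53.75 kg packs = 107.5 kg) + 121.25 kg = 228.75 kg.
228.75 kg ≤ 250 kg (road limit, Code H-5) — within limit.
Code H-2 quantity: two 40 L containers = 80 L.
80 L ≤ 100 L (road limit, Code H-2) — within limit.
Code H-5 and Code H-2 may not share an outer package.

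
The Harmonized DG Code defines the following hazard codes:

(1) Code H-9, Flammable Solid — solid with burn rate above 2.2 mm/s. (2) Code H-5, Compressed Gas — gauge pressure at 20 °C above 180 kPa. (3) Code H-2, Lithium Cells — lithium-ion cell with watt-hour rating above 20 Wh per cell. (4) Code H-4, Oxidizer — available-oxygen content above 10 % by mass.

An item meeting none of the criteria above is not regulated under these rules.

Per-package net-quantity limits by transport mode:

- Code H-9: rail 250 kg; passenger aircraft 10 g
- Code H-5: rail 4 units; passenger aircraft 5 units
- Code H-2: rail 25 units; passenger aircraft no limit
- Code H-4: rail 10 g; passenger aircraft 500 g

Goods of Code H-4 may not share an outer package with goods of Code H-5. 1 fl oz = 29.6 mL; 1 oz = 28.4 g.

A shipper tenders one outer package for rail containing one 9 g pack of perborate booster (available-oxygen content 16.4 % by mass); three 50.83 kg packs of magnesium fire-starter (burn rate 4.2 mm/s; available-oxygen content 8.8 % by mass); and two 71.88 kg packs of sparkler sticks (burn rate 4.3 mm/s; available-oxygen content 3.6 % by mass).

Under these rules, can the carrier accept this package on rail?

No

Perborate booster: available-oxygen content 16.4 % by mass > 10 % by mass → Code H-4 (Oxidizer).
Magnesium fire-starter: burn rate 4.2 mm/s > 2.2 mm/s → Code H-9 (Flammable Solid).
The sparkler sticks have burn rate 4.3 mm/s, which is > 2.2 mm/s, so they are Code H-9 (Flammable Solid).
Total Code H-9: (three 50.83 kg packs = 152.49 kg) + (two 71.88 kg packs = 143.76 kg) = 296.25 kg.
That exceeds the Code H-9 rail limit of 250 kg.
Code H-4 quantity: 9 g.
9 g is within the rail limit of 10 g for Code H-4.
The segregation rule (Code H-4 with Code H-5) does not apply to Code H-9 with Code H-4.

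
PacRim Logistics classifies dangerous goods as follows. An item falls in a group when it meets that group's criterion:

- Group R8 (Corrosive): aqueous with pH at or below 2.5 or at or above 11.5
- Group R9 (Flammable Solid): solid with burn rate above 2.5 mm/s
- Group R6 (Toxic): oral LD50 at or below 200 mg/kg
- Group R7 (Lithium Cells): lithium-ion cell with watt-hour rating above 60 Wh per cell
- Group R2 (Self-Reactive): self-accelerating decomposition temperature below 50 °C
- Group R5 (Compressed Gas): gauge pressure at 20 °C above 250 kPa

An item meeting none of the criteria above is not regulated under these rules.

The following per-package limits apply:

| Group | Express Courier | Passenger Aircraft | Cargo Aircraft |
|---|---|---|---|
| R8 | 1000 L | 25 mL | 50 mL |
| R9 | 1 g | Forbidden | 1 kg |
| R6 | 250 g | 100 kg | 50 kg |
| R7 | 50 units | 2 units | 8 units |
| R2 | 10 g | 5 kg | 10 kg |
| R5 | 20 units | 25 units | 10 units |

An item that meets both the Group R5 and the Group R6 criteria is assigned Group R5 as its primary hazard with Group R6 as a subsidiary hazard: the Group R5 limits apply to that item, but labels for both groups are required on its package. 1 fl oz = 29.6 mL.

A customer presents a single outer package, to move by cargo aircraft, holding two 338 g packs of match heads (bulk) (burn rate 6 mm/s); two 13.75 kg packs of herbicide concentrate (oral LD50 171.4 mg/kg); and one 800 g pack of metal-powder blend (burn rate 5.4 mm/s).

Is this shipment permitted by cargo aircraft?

No

Match heads (bulk): burn rate 6 mm/s > 2.5 mm/s → Group R9 (Flammable Solid).
The herbicide concentrate has oral LD50 171.4 mg/kg, which is ≤ 200 mg/kg, so it is Group R6 (Toxic).
With burn rate 5.4 mm/s (> 2.5 mm/s), the metal-powder blend falls in Group R9.
Group R9 net quantity: (two 338 g packs = 676 g) + 800 g = 1.476 kg.
That exceeds the Group R9 cargo aircraft limit of 1 kg.
Group R6 quantity: two 13.75 kg packs = 27.5 kg.
That is within the Group R6 cargo aircraft limit of 50 kg.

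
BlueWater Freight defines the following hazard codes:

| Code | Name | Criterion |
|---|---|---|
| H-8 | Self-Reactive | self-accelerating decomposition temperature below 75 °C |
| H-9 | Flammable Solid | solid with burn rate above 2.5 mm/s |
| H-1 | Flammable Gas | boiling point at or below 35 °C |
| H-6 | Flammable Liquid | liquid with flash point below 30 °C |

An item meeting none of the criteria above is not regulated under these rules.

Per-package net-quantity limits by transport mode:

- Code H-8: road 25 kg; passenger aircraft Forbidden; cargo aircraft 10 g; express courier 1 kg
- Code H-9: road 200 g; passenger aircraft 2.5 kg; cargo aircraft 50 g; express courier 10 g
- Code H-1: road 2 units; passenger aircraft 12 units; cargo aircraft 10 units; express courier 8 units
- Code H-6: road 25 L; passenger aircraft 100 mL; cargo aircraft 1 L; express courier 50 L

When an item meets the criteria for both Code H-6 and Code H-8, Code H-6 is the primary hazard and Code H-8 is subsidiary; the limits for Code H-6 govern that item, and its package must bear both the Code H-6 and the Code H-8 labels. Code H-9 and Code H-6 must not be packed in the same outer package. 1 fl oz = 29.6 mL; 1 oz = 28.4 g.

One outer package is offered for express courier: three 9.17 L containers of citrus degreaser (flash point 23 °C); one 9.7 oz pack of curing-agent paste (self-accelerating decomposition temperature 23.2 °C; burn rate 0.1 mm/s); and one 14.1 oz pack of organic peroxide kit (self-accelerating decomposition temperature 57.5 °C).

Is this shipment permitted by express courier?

Yes

The citrus degreaser has flash point 23 °C, which is < 30 °C, so it is Code H-6 (Flammable Liquid).
The curing-agent paste has self-accelerating decomposition temperature 23.2 °C, which is < 75 °C, so it is Code H-8 (Self-Reactive).
With self-accelerating decomposition temperature 57.5 °C (< 75 °C), the organic peroxide kit falls in Code H-8.
Total Code H-8: (one 9.7 oz pack = 275.48 g) + (one 14.1 oz pack = 400.44 g) = 675.92 g.
675.92 g ≤ 1 kg (express courier limit, Code H-8) — within limit.
Code H-6 quantity: three 9.17 L containers = 27.51 L.
27.51 L ≤ 50 L (express courier limit, Code H-6) — within limit.
The segregation rule (Code H-9 with Code H-6) does not apply to Code H-8 with Code H-6.
Every hazard code is within its express courier limit and no segregation rule is violated.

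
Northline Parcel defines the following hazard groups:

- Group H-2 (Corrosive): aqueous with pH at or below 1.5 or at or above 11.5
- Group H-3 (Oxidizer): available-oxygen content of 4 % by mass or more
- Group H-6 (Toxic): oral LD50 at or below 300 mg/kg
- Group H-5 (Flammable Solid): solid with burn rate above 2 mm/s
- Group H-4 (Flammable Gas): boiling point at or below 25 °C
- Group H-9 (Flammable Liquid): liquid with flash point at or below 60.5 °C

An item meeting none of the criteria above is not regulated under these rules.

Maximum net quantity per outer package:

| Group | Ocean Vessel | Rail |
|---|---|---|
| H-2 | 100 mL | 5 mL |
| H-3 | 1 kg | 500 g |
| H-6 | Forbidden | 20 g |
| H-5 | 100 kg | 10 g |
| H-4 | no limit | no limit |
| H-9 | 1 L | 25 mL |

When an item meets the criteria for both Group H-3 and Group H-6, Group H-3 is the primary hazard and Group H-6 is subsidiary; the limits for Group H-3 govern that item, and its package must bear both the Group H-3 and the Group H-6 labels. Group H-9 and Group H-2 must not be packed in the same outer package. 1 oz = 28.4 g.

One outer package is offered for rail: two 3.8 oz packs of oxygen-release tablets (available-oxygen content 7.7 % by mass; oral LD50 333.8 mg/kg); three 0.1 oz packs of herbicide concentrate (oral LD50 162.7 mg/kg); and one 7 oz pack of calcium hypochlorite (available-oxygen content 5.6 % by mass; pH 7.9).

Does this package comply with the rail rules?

Yes

The oxygen-release tablets have available-oxygen content 7.7 % by mass, which is ≥ 4 % by mass, so they are Group H-3 (Oxidizer).
Herbicide concentrate: oral LD50 162.7 mg/kg ≤ 300 mg/kg → Group H-6 (Toxic).
Calcium hypochlorite: available-oxygen content 5.6 % by mass ≥ 4 % by mass → Group H-3 (Oxidizer).
Group H-3 net quantity: (two 3.8 oz packs = 215.84 g) + (one 7 oz pack = 198.8 g) = 414.64 g.
414.64 g is within the rail limit of 500 g for Group H-3.
Group H-6 quantity: three 0.1 oz packs = 8.52 g.
That is within the Group H-6 rail limit of 20 g.
The segregation rule (Group H-9 with Group H-2) does not apply to Group H-3 with Group H-6.
Every hazard group is within its rail limit and no segregation rule is violated.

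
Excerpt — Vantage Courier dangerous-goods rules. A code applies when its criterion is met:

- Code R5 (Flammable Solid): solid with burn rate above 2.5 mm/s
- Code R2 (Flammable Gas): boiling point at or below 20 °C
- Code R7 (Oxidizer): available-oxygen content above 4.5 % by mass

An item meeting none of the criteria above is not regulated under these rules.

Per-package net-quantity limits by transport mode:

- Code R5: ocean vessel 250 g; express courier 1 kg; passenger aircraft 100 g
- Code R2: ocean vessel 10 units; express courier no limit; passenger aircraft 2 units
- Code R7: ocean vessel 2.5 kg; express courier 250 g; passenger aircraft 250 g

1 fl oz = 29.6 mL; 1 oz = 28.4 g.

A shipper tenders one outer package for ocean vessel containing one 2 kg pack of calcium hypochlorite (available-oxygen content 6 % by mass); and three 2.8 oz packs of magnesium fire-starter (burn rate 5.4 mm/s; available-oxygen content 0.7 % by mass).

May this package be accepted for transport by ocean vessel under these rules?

Available-oxygen content 6 % by mass meets the Code R7 criterion (Oxidizer), so the calcium hypochlorite is Code R7.
Burn rate 5.4 mm/s meets the Code R5 criterion (Flammable Solid), so the magnesium fire-starter is Code R5.
Code R7 quantity: 2 kg.
That is within the Code R7 ocean vessel limit of 2.5 kg.
Code R5 quantity: three 2.8 oz packs = 238.56 g.
238.56 g is within the ocean vessel limit of 250 g for Code R5.
Every hazard code is within its ocean vessel limit and no segregation rule is violated.

Yes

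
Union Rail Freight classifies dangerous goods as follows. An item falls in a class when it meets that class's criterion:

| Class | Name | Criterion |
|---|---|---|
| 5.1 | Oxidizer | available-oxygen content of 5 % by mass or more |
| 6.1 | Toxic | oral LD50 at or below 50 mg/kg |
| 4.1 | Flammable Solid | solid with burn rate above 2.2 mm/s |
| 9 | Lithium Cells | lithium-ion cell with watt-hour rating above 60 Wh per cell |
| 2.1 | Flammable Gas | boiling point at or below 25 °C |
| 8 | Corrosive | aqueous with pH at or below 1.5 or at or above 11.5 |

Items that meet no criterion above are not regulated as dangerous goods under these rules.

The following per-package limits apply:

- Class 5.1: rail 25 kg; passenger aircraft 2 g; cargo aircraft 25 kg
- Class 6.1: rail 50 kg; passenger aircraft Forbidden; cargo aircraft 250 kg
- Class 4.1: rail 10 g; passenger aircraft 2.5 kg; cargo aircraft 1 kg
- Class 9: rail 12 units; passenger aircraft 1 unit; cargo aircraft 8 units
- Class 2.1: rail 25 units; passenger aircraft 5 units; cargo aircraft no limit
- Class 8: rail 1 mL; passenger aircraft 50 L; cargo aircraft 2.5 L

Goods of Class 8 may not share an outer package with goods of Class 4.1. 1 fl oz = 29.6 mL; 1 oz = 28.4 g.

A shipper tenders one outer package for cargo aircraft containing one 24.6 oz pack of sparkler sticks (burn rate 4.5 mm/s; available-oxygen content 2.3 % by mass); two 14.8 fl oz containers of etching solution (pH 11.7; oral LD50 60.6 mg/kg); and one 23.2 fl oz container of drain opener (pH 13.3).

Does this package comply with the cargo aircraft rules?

No

Burn rate 4.5 mm/s meets the Class 4.1 criterion (Flammable Solid), so the sparkler sticks are Class 4.1.
Etching solution: pH 11.7 ≥ 11.5 → Class 8 (Corrosive).
Drain opener: pH 13.3 ≥ 11.5 → Class 8 (Corrosive).
Class 8 net quantity: (two 14.8 fl oz containers = 876.16 mL) + (one 23.2 fl oz container = 686.72 mL) = 1562.88 mL.
That is within the Class 8 cargo aircraft limit of 2.5 L.
Class 4.1 quantity: one 24.6 oz pack = 698.64 g.
That is within the Class 4.1 cargo aircraft limit of 1 kg.
Class 8 and Class 4.1 may not share an outer package.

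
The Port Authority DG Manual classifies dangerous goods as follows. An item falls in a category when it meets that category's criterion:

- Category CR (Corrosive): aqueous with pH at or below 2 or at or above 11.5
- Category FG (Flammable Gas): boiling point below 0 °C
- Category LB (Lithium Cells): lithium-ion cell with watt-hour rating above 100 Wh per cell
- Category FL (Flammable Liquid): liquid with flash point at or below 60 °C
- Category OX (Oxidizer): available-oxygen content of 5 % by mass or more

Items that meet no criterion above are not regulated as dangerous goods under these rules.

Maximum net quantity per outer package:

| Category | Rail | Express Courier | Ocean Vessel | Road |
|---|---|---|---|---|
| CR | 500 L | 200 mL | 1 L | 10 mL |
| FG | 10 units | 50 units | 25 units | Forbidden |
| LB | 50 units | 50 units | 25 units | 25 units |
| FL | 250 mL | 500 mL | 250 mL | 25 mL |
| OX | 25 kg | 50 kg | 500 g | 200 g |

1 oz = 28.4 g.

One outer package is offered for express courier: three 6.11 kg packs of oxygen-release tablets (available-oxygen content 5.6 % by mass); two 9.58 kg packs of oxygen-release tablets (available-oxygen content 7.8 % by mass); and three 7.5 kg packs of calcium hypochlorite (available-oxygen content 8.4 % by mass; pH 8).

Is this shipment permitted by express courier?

With available-oxygen content 5.6 % by mass (≥ 5 % by mass), the oxygen-release tablets fall in Category OX.
Available-oxygen content 7.8 % by mass meets the Category OX criterion (Oxidizer), so the oxygen-release tablets are Category OX.
The calcium hypochlorite has available-oxygen content 8.4 % by mass, which is ≥ 5 % by mass, so it is Category OX (Oxidizer).
Total Category OX: (three 6.11 kg packs = 18.33 kg) + (two 9.58 kg packs = 19.16 kg) + (three 7.5 kg packs = 22.5 kg) = 59.99 kg.
59.99 kg > 50 kg (express courier limit, Category OX) — over the limit.

No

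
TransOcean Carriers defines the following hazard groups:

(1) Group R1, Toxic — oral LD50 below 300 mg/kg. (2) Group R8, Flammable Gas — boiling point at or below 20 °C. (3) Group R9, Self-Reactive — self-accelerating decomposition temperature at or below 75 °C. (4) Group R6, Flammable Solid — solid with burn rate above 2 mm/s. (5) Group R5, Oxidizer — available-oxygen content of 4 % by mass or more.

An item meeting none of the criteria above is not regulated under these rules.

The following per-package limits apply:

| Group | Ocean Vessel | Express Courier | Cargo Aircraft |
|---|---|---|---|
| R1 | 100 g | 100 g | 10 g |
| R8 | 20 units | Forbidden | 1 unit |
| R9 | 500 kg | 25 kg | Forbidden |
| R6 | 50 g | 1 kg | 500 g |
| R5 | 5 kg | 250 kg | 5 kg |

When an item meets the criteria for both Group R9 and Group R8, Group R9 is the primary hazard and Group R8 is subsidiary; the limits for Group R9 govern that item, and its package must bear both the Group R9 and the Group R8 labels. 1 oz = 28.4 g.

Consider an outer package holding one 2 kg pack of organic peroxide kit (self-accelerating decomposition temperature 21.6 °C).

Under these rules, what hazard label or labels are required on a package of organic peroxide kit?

Group R9

The organic peroxide kit has self-accelerating decomposition temperature 21.6 °C, which is ≤ 75 °C, so it is Group R9 (Self-Reactive).
Only the Group R9 label is required.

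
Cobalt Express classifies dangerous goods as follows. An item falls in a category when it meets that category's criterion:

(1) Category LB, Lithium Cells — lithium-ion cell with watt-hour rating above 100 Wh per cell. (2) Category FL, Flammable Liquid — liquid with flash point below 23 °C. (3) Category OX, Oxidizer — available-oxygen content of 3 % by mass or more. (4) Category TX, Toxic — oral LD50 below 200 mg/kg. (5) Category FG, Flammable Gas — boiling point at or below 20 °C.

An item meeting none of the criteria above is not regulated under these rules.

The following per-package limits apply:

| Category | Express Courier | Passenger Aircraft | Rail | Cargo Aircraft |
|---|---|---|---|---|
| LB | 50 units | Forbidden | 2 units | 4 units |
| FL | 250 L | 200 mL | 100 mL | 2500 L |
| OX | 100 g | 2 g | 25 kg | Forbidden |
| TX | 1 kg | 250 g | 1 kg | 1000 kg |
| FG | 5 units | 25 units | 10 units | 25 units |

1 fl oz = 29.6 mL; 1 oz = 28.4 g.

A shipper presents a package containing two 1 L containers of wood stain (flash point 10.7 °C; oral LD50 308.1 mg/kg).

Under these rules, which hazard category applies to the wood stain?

Flash point 10.7 °C meets the Category FL criterion (Flammable Liquid), so the wood stain is Category FL.

Category FL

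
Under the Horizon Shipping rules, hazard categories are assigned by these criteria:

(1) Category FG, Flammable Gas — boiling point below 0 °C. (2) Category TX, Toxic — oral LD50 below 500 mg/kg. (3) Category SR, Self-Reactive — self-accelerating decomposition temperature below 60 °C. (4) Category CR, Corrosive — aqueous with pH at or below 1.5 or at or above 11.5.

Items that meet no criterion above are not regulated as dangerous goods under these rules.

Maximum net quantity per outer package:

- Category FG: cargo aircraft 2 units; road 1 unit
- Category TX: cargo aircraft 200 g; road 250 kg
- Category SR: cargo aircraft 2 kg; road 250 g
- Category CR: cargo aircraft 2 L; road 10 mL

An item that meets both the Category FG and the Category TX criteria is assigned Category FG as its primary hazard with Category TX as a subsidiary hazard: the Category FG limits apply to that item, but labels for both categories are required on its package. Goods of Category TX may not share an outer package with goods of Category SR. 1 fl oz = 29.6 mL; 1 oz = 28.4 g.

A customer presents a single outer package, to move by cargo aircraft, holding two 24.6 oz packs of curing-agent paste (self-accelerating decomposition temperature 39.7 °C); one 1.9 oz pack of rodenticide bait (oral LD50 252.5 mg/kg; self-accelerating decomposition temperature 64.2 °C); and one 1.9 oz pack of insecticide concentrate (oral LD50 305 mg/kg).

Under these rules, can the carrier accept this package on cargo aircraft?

No

Curing-agent paste: self-accelerating decomposition temperature 39.7 °C < 60 °C → Category SR (Self-Reactive).
Oral LD50 252.5 mg/kg meets the Category TX criterion (Toxic), so the rodenticide bait is Category TX.
The insecticide concentrate has oral LD50 305 mg/kg, which is < 500 mg/kg, so it is Category TX (Toxic).
Total Category TX: (one 1.9 oz pack = 53.96 g) + (one 1.9 oz pack = 53.96 g) = 107.92 g.
107.92 g is within the cargo aircraft limit of 200 g for Category TX.
Category SR quantity: two 24.6 oz packs = 1397.28 g.
That is within the Category SR cargo aircraft limit of 2 kg.
Category TX and Category SR may not share an outer package.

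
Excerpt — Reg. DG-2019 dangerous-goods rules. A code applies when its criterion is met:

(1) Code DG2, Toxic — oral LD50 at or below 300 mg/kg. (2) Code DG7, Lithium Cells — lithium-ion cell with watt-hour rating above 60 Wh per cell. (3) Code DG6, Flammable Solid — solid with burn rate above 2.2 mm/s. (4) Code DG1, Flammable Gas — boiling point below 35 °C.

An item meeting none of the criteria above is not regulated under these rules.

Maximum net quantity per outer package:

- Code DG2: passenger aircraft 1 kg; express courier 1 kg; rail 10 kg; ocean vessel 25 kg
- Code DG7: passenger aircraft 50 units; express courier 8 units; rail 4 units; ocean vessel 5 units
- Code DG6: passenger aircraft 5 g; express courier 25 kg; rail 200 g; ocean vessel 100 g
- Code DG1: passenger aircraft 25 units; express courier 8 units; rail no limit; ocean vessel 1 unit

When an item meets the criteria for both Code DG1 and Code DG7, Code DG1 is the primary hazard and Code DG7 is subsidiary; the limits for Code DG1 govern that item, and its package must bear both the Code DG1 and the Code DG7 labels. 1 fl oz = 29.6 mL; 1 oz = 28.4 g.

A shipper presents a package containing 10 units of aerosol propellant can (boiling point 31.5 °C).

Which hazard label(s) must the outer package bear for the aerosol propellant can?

The aerosol propellant can has boiling point 31.5 °C, which is < 35 °C, so it is Code DG1 (Flammable Gas).
Only the Code DG1 label is required.

Code DG1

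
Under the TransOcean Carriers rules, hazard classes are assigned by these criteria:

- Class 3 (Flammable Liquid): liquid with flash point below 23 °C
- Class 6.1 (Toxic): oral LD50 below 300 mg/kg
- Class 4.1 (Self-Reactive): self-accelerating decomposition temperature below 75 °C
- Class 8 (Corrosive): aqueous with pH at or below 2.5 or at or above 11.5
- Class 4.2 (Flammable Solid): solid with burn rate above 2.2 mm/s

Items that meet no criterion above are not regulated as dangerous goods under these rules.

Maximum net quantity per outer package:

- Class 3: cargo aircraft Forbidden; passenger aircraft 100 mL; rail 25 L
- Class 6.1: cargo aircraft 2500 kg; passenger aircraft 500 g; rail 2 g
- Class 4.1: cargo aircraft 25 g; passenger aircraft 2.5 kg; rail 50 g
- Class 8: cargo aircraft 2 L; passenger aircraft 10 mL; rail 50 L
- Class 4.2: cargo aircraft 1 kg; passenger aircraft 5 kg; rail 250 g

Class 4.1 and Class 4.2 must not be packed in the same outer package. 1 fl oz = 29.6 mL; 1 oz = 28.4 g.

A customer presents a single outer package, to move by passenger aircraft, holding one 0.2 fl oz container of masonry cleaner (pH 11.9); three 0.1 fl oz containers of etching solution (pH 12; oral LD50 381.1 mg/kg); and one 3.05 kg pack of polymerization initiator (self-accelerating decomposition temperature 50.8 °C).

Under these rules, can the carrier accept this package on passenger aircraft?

The masonry cleaner has pH 11.9, which is ≥ 11.5, so it is Class 8 (Corrosive).
Etching solution: pH 12 ≥ 11.5 → Class 8 (Corrosive).
Self-accelerating decomposition temperature 50.8 °C meets the Class 4.1 criterion (Self-Reactive), so the polymerization initiator is Class 4.1.
Total Class 8: (one 0.2 fl oz container = 5.92 mL) + (three 0.1 fl oz containers = 8.88 mL) = 14.8 mL.
14.8 mL exceeds the passenger aircraft limit of 10 mL for Class 8.
Class 4.1 quantity: 3.05 kg.
3.05 kg exceeds the passenger aircraft limit of 2.5 kg for Class 4.1.
The segregation rule (Class 4.1 with Class 4.2) does not apply to Class 8 with Class 4.1.

No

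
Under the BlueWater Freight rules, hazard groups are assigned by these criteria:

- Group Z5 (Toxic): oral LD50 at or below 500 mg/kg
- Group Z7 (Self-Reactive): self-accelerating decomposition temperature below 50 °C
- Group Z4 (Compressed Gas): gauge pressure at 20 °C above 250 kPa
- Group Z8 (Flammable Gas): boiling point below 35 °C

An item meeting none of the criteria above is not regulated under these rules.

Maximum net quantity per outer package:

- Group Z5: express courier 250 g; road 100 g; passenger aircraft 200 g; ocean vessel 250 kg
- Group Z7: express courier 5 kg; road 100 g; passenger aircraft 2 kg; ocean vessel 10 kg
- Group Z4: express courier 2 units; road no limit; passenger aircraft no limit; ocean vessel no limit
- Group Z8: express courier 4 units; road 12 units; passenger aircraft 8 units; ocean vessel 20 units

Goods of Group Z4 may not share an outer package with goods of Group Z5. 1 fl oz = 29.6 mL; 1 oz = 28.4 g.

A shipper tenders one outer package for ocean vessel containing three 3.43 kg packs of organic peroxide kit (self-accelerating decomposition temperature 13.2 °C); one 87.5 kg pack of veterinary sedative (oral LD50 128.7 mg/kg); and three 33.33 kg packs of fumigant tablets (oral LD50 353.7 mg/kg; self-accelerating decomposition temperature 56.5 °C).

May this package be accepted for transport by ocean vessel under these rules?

Organic peroxide kit: self-accelerating decomposition temperature 13.2 °C < 50 °C → Group Z7 (Self-Reactive).
With oral LD50 128.7 mg/kg (≤ 500 mg/kg), the veterinary sedative falls in Group Z5.
Oral LD50 353.7 mg/kg meets the Group Z5 criterion (Toxic), so the fumigant tablets are Group Z5.
Total Group Z5: 87.5 kg + (three 33.33 kg packs = 99.99 kg) = 187.49 kg.
That is within the Group Z5 ocean vessel limit of 250 kg.
Group Z7 quantity: three 3.43 kg packs = 10.29 kg.
10.29 kg > 10 kg (ocean vessel limit, Group Z7) — over the limit.
The segregation rule (Group Z4 with Group Z5) does not apply to Group Z5 with Group Z7.

No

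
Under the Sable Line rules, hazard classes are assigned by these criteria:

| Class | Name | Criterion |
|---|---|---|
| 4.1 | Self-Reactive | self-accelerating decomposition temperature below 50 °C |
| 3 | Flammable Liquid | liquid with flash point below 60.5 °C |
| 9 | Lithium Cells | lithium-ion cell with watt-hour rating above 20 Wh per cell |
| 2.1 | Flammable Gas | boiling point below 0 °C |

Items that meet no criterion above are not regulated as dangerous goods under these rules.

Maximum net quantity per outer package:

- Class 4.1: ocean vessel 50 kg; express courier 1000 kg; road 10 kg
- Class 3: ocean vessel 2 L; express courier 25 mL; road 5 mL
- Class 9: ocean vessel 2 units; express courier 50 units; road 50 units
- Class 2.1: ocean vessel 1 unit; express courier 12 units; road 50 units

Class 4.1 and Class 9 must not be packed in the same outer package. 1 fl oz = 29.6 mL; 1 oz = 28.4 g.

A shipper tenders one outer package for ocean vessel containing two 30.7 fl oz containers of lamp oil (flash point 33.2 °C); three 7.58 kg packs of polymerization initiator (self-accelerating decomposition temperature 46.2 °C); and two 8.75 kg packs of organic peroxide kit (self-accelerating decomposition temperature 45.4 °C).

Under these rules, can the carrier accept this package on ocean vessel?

With flash point 33.2 °C (< 60.5 °C), the lamp oil falls in Class 3.
The polymerization initiator has self-accelerating decomposition temperature 46.2 °C, which is < 50 °C, so it is Class 4.1 (Self-Reactive).
Self-accelerating decomposition temperature 45.4 °C meets the Class 4.1 criterion (Self-Reactive), so the organic peroxide kit is Class 4.1.
Class 4.1 net quantity: (three 7.58 kg packs = 22.74 kg) + (two 8.75 kg packs = 17.5 kg) = 40.24 kg.
40.24 kg is within the ocean vessel limit of 50 kg for Class 4.1.
Class 3 quantity: two 30.7 fl oz containers = 1817.44 mL.
That is within the Class 3 ocean vessel limit of 2 L.
The segregation rule (Class 4.1 with Class 9) does not apply to Class 4.1 with Class 3.
Every hazard class is within its ocean vessel limit and no segregation rule is violated.

Yes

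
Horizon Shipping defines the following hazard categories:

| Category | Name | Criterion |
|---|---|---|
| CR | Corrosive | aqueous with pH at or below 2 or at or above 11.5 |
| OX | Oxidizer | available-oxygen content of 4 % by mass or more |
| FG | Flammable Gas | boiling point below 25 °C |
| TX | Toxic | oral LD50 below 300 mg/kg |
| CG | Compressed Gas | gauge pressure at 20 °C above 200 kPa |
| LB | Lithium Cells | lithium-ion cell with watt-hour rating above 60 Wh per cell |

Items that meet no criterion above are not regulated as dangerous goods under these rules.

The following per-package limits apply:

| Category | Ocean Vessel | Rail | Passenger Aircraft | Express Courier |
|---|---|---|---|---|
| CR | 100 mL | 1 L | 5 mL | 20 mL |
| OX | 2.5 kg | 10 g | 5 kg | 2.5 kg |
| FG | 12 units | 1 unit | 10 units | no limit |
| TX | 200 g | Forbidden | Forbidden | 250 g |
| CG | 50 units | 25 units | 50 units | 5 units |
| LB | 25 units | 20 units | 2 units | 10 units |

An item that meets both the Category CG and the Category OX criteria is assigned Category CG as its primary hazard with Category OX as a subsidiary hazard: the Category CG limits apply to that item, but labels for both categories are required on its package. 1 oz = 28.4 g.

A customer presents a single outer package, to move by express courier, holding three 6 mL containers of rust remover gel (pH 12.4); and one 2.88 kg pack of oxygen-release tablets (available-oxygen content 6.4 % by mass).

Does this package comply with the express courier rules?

No

Rust remover gel: pH 12.4 ≥ 11.5 → Category CR (Corrosive).
With available-oxygen content 6.4 % by mass (≥ 4 % by mass), the oxygen-release tablets fall in Category OX.
Category CR quantity: three 6 mL containers = 18 mL.
18 mL ≤ 20 mL (express courier limit, Category CR) — within limit.
Category OX quantity: 2.88 kg.
That exceeds the Category OX express courier limit of 2.5 kg.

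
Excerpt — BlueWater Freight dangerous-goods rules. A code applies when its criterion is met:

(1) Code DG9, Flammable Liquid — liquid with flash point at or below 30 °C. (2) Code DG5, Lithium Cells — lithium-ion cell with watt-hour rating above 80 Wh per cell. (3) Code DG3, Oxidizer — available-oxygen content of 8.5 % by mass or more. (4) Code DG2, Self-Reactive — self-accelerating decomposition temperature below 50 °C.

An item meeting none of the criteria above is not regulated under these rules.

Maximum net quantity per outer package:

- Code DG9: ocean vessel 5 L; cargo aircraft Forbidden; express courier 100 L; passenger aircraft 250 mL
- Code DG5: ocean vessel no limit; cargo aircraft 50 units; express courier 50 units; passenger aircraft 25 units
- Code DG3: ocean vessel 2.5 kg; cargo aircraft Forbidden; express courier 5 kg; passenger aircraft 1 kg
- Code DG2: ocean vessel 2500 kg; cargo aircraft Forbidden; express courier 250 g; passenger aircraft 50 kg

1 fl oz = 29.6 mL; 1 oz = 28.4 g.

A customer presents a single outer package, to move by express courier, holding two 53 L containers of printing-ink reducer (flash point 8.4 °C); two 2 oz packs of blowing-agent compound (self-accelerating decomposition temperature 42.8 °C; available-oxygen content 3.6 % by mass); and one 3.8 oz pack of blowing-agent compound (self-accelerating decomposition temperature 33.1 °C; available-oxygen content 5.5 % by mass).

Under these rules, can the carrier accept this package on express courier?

Printing-ink reducer: flash point 8.4 °C ≤ 30 °C → Code DG9 (Flammable Liquid).
The blowing-agent compound has self-accelerating decomposition temperature 42.8 °C, which is < 50 °C, so it is Code DG2 (Self-Reactive).
Blowing-agent compound: self-accelerating decomposition temperature 33.1 °C < 50 °C → Code DG2 (Self-Reactive).
Total Code DG2: (two 2 oz packs = 113.6 g) + (one 3.8 oz pack = 107.92 g) = 221.52 g.
221.52 g is within the express courier limit of 250 g for Code DG2.
Code DG9 quantity: two 53 L containers = 106 L.
106 L exceeds the express courier limit of 100 L for Code DG9.

No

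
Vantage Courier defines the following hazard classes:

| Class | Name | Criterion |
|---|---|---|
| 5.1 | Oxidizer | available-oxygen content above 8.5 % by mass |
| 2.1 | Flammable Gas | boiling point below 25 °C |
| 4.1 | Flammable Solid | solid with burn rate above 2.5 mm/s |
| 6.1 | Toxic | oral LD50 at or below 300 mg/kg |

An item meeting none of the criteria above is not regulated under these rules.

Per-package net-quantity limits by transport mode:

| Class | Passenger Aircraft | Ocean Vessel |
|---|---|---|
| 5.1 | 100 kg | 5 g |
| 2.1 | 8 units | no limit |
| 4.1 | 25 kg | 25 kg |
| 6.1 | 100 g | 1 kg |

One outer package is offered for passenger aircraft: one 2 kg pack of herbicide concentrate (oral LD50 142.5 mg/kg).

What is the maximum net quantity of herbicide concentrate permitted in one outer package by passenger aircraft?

Herbicide concentrate: oral LD50 142.5 mg/kg ≤ 300 mg/kg → Class 6.1 (Toxic).
The passenger aircraft limit for Class 6.1 is 100 g.

100 g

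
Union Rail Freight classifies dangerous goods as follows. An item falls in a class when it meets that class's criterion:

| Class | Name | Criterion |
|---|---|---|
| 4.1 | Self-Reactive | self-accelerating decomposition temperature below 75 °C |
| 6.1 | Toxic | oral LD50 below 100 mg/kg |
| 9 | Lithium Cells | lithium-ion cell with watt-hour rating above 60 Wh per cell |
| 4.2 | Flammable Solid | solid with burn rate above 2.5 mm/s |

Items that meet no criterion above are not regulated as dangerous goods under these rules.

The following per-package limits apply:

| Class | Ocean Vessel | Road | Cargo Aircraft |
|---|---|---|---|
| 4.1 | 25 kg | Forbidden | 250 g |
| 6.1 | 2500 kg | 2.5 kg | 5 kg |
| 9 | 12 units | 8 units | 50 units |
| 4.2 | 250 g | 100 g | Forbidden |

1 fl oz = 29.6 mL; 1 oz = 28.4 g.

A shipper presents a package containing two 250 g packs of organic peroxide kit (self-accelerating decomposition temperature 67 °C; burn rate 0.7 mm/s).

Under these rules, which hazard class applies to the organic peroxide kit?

Class 4.1

Organic peroxide kit: self-accelerating decomposition temperature 67 °C < 75 °C → Class 4.1 (Self-Reactive).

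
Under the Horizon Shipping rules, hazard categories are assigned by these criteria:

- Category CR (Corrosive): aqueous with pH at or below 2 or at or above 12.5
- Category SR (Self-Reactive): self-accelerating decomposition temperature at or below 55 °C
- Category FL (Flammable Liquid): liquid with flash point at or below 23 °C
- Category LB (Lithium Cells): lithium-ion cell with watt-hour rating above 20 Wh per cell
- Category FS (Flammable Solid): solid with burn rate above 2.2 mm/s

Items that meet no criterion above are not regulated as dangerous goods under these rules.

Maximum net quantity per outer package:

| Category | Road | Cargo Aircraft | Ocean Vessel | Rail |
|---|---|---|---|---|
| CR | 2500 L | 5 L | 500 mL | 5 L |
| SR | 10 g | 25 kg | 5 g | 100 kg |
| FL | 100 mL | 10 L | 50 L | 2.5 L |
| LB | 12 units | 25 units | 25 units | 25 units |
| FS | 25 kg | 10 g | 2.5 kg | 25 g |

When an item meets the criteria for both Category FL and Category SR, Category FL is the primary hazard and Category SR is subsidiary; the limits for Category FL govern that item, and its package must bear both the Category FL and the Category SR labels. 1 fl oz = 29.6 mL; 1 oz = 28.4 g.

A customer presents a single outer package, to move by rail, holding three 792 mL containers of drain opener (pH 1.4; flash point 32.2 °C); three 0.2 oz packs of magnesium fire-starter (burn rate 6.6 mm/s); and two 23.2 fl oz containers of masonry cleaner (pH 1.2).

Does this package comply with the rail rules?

The drain opener has pH 1.4, which is ≤ 2, so it is Category CR (Corrosive).
The magnesium fire-starter has burn rate 6.6 mm/s, which is > 2.2 mm/s, so it is Category FS (Flammable Solid).
The masonry cleaner has pH 1.2, which is ≤ 2, so it is Category CR (Corrosive).
Total Category CR: (three 792 mL containers = 2.376 L) + (two 23.2 fl oz containers = 1373.44 mL) = 3749.44 mL.
3749.44 mL ≤ 5 L (rail limit, Category CR) — within limit.
Category FS quantity: three 0.2 oz packs = 17.04 g.
17.04 g ≤ 25 g (rail limit, Category FS) — within limit.
Every hazard category is within its rail limit and no segregation rule is violated.

Yes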